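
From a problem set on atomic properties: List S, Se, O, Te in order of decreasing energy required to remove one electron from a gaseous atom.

O > S > Se > Te

O is in period 2, group 16; S is in period 3, group 16; Se is in period 4, group 16; Te is in period 5, group 16.
Removing the outermost electron gets harder across a period and easier down a group.
All are in group 16, so first ionization energy increases up the group.
So from highest to lowest: O > S > Se > Te.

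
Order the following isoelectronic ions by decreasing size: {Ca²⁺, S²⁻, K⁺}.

S²⁻, K⁺, Ca²⁺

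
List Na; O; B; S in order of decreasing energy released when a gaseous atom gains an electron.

S > O > Na > B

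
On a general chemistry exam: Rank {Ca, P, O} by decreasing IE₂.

O > P > Ca

After 1 electron has been removed, what remains? Ca⁺ still has 1 valence electron; P⁺ still has 4 valence electrons; O⁺ still has 5 valence electrons.
All are still removing valence electrons, so compare the +1 ions as you would atoms: IE_2 generally rises across a period (higher Z_eff) and falls down a group (larger shell), subject to the usual subshell exceptions.
Valence configurations: Ca⁺ [Ar]4s¹, P⁺ [Ne]3s²3p², O⁺ [He]2s²2p³.
Approximate IE_2 values (kJ/mol): Ca 1145, P 1907, O 3388.
Overall IE_2 order: Ca < P < O.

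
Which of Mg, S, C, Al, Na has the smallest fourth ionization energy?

S

After 3 electrons have been removed, what remains? Mg³⁺ is already 1 electron into the core; S³⁺ still has 3 valence electrons; C³⁺ still has 1 valence electron; Al³⁺ is the bare [Ne] core; Na³⁺ is already 2 electrons into the core.
Breaking into a closed-shell core is much more expensive than removing a leftover valence electron — Na, Mg and Al have the largest IE_4 here.
Valence configurations: S³⁺ [Ne]3s²3p¹, C³⁺ [He]2s¹.
Tabulated IE_4 (kJ/mol): Mg 10543, S 4556, C 6223, Al 11577, Na 9543.
Overall IE_4 order: S < C < Na < Mg < Al.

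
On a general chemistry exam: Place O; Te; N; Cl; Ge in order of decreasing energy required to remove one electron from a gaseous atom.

Removing the outermost electron gets harder across a period and easier down a group.
Neither a single period nor a single group — weigh both effects.
Te > Ge: period and group pull opposite ways; the across-period shift dominates (869 vs 762 kJ/mol).
Cl > Te: both effects reinforce here, so Cl is clearly the higher of the two.
O > Cl: the two effects oppose for this pair; the down-group effect wins (1314 vs 1251 kJ/mol).
N > O: this pair runs against the simple trend — see the exception note.
Note the exception: N has a higher first ionization energy than O, contrary to the simple trend — pairing an electron in O's 2p⁴ costs repulsion energy, so O ionizes more easily than half-filled N (2p³).
Tabulated first ionization energy (kJ/mol): N 1402, O 1314, Cl 1251, Ge 762, Te 869.
So from highest to lowest: N > O > Cl > Te > Ge.

N, O, Cl, Te, Ge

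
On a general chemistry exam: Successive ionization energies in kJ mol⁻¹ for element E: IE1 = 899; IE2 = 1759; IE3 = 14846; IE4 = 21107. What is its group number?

Group 2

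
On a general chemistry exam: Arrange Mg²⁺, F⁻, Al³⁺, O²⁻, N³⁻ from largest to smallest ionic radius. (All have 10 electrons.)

N³⁻ > O²⁻ > F⁻ > Mg²⁺ > Al³⁺

All of these have 10 electrons, so size is governed by nuclear charge alone: the more protons, the stronger the pull on the same electron cloud, and the smaller the ion.
Nuclear charges: Al³⁺ (Z=13), Mg²⁺ (Z=12), F⁻ (Z=9), O²⁻ (Z=8), N³⁻ (Z=7).
Largest to smallest: N³⁻ > O²⁻ > F⁻ > Mg²⁺ > Al³⁺.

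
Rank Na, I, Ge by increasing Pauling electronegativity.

Smaller atoms with higher effective nuclear charge are more electronegative.
Here both period and group differ, so the two effects have to be weighed against each other.
Ge > Na: period and group pull opposite ways; the across-period shift dominates (2.01 vs 0.93).
I > Ge: period and group pull opposite ways; the across-period shift dominates (2.66 vs 2.01).
Approximate values (Pauling): Na 0.93, Ge 2.01, I 2.66.
So from lowest to highest: Na < Ge < I.

Na < Ge < I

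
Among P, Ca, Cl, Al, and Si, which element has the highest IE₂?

Cl

Consider each +1 ion: P⁺ still has 4 valence electrons; Ca⁺ still has 1 valence electron; Cl⁺ still has 6 valence electrons; Al⁺ still has 2 valence electrons; Si⁺ still has 3 valence electrons.
All are still removing valence electrons, so compare the +1 ions as you would atoms: IE_2 generally rises across a period (higher Z_eff) and falls down a group (larger shell), subject to the usual subshell exceptions.
Valence configurations: P⁺ [Ne]3s²3p², Ca⁺ [Ar]4s¹, Cl⁺ [Ne]3s²3p⁴, Al⁺ [Ne]3s², Si⁺ [Ne]3s²3p¹.
Si⁺ loses a lone 3p electron whereas Al⁺ must break into a filled 3s² pair, so IE_2(Al) > IE_2(Si) even though Si has the higher nuclear charge.
The numbers (kJ/mol): P 1907, Ca 1145, Cl 2298, Al 1817, Si 1577.
Putting it together, IE_2: Ca < Si < Al < P < Cl.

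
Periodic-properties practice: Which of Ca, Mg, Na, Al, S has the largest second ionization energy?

Na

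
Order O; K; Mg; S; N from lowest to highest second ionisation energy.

Consider each +1 ion: O⁺ still has 5 valence electrons; K⁺ is the bare [Ar] core; Mg⁺ still has 1 valence electron; S⁺ still has 5 valence electrons; N⁺ still has 4 valence electrons.
Usually core removal costs more than valence removal, but here the competition is close: a tightly held n=2 valence electron can cost more to remove than an n=3 core electron, so the actual values have to decide it.
Valence configurations: O⁺ [He]2s²2p³, Mg⁺ [Ne]3s¹, S⁺ [Ne]3s²3p³, N⁺ [He]2s²2p².
Tabulated IE_2 (kJ/mol): O 3388, K 3052, Mg 1451, S 2252, N 2856.
Putting it together, IE_2: Mg < S < N < K < O.

Mg, S, N, K, O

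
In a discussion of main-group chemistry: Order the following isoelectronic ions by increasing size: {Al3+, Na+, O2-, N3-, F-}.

Al3+ < Na+ < F- < O2- < N3-

All of these have 10 electrons, so size is governed by nuclear charge alone: the more protons, the stronger the pull on the same electron cloud, and the smaller the ion.
Nuclear charges: Al3+ (Z=13), Na+ (Z=11), F- (Z=9), O2- (Z=8), N3- (Z=7).
Smallest to largest: Al3+ < Na+ < F- < O2- < N3-.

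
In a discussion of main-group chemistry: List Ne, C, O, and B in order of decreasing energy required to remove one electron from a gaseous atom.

B is in period 2, group 13; C is in period 2, group 14; O is in period 2, group 16; Ne is in period 2, group 18.
Across a period the outer electron is held more tightly (higher IE₁); down a group it sits in a higher shell, more shielded, and comes off more easily.
All lie in period 2, so first ionization energy increases left to right.
So from highest to lowest: Ne > O > C > B.

Ne, O, C, B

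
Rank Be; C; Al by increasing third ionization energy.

Al, C, Be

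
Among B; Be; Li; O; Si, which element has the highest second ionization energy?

The second ionization energy removes an electron from the +1 ion. For each element: B⁺ still has 2 valence electrons; Be⁺ still has 1 valence electron; Li⁺ is the bare [He] core; O⁺ still has 5 valence electrons; Si⁺ still has 3 valence electrons.
Core electrons are held far more tightly than valence electrons, so Li tops the IE_2 order.
Valence configurations: B⁺ [He]2s², Be⁺ [He]2s¹, O⁺ [He]2s²2p³, Si⁺ [Ne]3s²3p¹.
Tabulated IE_2 (kJ/mol): B 2427, Be 1757, Li 7298, O 3388, Si 1577.
So the second ionization energies run Si < Be < B < O < Li.

Li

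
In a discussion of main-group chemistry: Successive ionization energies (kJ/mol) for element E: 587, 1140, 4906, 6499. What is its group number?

Look for the largest jump between consecutive ionization energies: IE3/IE2 ≈ 4.3, far larger than any earlier ratio.
That jump marks the point where a core electron is being removed. So the atom has 2 valence electrons.
A main-group element with 2 valence electrons is in group 2.

Group 2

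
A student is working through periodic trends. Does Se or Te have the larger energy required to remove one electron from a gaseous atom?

Se is in period 4, group 16; Te is in period 5, group 16.
Removing the outermost electron gets harder across a period and easier down a group.
All are in group 16, so first ionization energy increases up the group.
So Se has the larger energy required to remove one electron from a gaseous atom (Se > Te).

Se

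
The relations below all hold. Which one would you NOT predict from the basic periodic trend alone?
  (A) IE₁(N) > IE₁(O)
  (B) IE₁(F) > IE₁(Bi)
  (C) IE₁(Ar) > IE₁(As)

(A)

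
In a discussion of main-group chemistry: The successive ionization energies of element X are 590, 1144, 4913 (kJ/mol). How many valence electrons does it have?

Look for the largest jump between consecutive ionization energies: IE3/IE2 ≈ 4.3, far larger than any earlier ratio.
That jump marks the point where a core electron is being removed. So the atom has 2 valence electrons.

2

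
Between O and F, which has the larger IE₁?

F

O is in period 2, group 16; F is in period 2, group 17.
Across a period the outer electron is held more tightly (higher IE₁); down a group it sits in a higher shell, more shielded, and comes off more easily.
All lie in period 2, so first ionization energy increases left to right.
So F has the larger IE₁ (F > O).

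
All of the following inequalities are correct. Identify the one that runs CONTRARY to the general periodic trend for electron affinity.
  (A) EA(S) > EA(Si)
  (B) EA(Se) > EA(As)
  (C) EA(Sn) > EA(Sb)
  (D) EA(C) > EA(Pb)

(C)

The general trend: electron affinity increases across a period and decreases down a group.
(A) S (period 3, group 16) vs Si (period 3, group 14): the stated order agrees with the simple trend.
(B) Se (period 4, group 16) vs As (period 4, group 15): the stated order agrees with the simple trend.
(C) Sn (period 5, group 14) vs Sb (period 5, group 15): the stated order contradicts the simple trend.
(D) C (period 2, group 14) vs Pb (period 6, group 14): the stated order agrees with the simple trend.
The exception is (C): adding an electron to Sb's half-filled 5p³ is unfavourable, so Sn has the more exothermic EA.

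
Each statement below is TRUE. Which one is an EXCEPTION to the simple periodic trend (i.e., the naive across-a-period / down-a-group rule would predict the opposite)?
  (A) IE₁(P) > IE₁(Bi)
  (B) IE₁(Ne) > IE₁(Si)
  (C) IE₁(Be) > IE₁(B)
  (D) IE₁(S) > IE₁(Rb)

The general trend: first ionization energy increases across a period and decreases down a group.
(A) P (period 3, group 15) vs Bi (period 6, group 15): the stated order agrees with the simple trend.
(B) Ne (period 2, group 18) vs Si (period 3, group 14): the stated order agrees with the simple trend.
(C) Be (period 2, group 2) vs B (period 2, group 13): the stated order contradicts the simple trend.
(D) S (period 3, group 16) vs Rb (period 5, group 1): the stated order agrees with the simple trend.
The exception is (C): removing B's lone 2p electron is easier than breaking Be's filled 2s².

(C)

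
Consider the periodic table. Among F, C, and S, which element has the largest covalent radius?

S

C is in period 2, group 14; F is in period 2, group 17; S is in period 3, group 16.
Radius decreases left→right (rising Z_eff, same n) and increases top→bottom (higher n).
Here both period and group differ, so the two effects have to be weighed against each other.
C > F: both are in period 2; the period trend gives C the larger value.
S > C: the two effects oppose for this pair; the down-group effect wins (103 vs 75 pm).
Tabulated atomic radius (pm): C 75, F 64, S 103.
The largest covalent radius among these belongs to S.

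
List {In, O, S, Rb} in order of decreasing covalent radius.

Across a period the added protons contract the valence shell; down a group each new principal shell makes the atom larger.
Here both period and group differ, so the two effects have to be weighed against each other.
S > O: S sits below O in group 16, so the down-group effect alone puts S larger.
In > S: relative to S, both the across-period and down-group shifts push In's atomic radius up.
Rb > In: Rb lies to the left of In in period 5, so the across-period effect alone puts Rb larger.
For reference (pm): O 63, S 103, Rb 210, In 142.
So from largest to smallest: Rb > In > S > O.

Rb, In, S, O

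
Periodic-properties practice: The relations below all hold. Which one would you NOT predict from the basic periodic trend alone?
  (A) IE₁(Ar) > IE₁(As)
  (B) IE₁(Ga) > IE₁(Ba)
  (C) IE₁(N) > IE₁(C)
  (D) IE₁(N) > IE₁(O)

(D)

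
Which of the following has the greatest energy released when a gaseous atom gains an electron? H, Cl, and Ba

H is in period 1, group 1; Cl is in period 3, group 17; Ba is in period 6, group 2.
Adding an electron releases more energy for atoms nearer the top right (short of the noble gases).
Here both period and group differ, so the two effects have to be weighed against each other.
H > Ba: period and group pull opposite ways; the down-group shift dominates (73 vs 14 kJ/mol).
Cl > H: the two effects oppose for this pair; the across-period effect wins (349 vs 73 kJ/mol).
Tabulated electron affinity (kJ/mol): H 73, Cl 349, Ba 14.
The greatest energy released when a gaseous atom gains an electron among these belongs to Cl.

Cl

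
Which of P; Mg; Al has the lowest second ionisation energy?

After 1 electron has been removed, what remains? P⁺ still has 4 valence electrons; Mg⁺ still has 1 valence electron; Al⁺ still has 2 valence electrons.
All are still removing valence electrons, so compare the +1 ions as you would atoms: IE_2 generally rises across a period (higher Z_eff) and falls down a group (larger shell), subject to the usual subshell exceptions.
Valence configurations: P⁺ [Ne]3s²3p², Mg⁺ [Ne]3s¹, Al⁺ [Ne]3s².
Approximate IE_2 values (kJ/mol): P 1907, Mg 1451, Al 1817.
So the second ionization energies run Mg < Al < P.

Mg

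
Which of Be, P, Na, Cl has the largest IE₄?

Be

After 3 electrons have been removed, what remains? Be³⁺ is already 1 electron into the core; P³⁺ still has 2 valence electrons; Na³⁺ is already 2 electrons into the core; Cl³⁺ still has 4 valence electrons.
Breaking into a closed-shell core is much more expensive than removing a leftover valence electron — Na and Be have the largest IE_4 here.
Valence configurations: P³⁺ [Ne]3s², Cl³⁺ [Ne]3s²3p².
Tabulated IE_4 (kJ/mol): Be 21007, P 4964, Na 9543, Cl 5159.
So the fourth ionization energies run P < Cl < Na < Be.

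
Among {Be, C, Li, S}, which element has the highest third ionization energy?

Be

Consider each +2 ion: Be²⁺ is the bare [He] core; C²⁺ still has 2 valence electrons; Li²⁺ is already 1 electron into the core; S²⁺ still has 4 valence electrons.
Breaking into a closed-shell core is much more expensive than removing a leftover valence electron — Li and Be have the largest IE_3 here.
Valence configurations: C²⁺ [He]2s², S²⁺ [Ne]3s²3p².
The numbers (kJ/mol): Be 14849, C 4620, Li 11815, S 3357.
Putting it together, IE_3: S < C < Li < Be.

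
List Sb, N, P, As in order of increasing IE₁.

Sb < As < P < N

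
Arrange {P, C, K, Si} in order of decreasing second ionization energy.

Consider each +1 ion: P⁺ still has 4 valence electrons; C⁺ still has 3 valence electrons; K⁺ is the bare [Ar] core; Si⁺ still has 3 valence electrons.
Core electrons are held far more tightly than valence electrons, so K tops the IE_2 order.
Valence configurations: P⁺ [Ne]3s²3p², C⁺ [He]2s²2p¹, Si⁺ [Ne]3s²3p¹.
Tabulated IE_2 (kJ/mol): P 1907, C 2353, K 3052, Si 1577.
Putting it together, IE_2: Si < P < C < K.

K, C, P, Si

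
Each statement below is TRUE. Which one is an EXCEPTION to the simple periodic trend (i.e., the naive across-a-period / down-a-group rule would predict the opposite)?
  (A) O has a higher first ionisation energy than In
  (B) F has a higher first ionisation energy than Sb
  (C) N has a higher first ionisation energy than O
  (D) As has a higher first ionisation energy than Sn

(C)

The general trend: first ionisation energy increases across a period and decreases down a group.
(A) O (period 2, group 16) vs In (period 5, group 13): the stated order agrees with the simple trend.
(B) F (period 2, group 17) vs Sb (period 5, group 15): the stated order agrees with the simple trend.
(C) N (period 2, group 15) vs O (period 2, group 16): the stated order contradicts the simple trend.
(D) As (period 4, group 15) vs Sn (period 5, group 14): the stated order agrees with the simple trend.
The exception is (C): pairing an electron in O's 2p⁴ costs repulsion energy, so O ionizes more easily than half-filled N (2p³).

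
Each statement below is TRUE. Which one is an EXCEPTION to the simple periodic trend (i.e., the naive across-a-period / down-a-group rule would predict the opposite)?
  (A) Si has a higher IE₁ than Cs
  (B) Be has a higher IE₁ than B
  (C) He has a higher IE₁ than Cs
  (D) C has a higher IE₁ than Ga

The general trend: IE₁ increases across a period and decreases down a group.
(A) Si (period 3, group 14) vs Cs (period 6, group 1): the stated order agrees with the simple trend.
(B) Be (period 2, group 2) vs B (period 2, group 13): the stated order contradicts the simple trend.
(C) He (period 1, group 18) vs Cs (period 6, group 1): the stated order agrees with the simple trend.
(D) C (period 2, group 14) vs Ga (period 4, group 13): the stated order agrees with the simple trend.
The exception is (B): removing B's lone 2p electron is easier than breaking Be's filled 2s².

(B)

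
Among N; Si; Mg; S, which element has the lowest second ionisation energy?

Mg

After 1 electron has been removed, what remains? N⁺ still has 4 valence electrons; Si⁺ still has 3 valence electrons; Mg⁺ still has 1 valence electron; S⁺ still has 5 valence electrons.
All are still removing valence electrons, so compare the +1 ions as you would atoms: IE_2 generally rises across a period (higher Z_eff) and falls down a group (larger shell), subject to the usual subshell exceptions.
Valence configurations: N⁺ [He]2s²2p², Si⁺ [Ne]3s²3p¹, Mg⁺ [Ne]3s¹, S⁺ [Ne]3s²3p³.
Tabulated IE_2 (kJ/mol): N 2856, Si 1577, Mg 1451, S 2252.
So the second ionization energies run Mg < Si < S < N.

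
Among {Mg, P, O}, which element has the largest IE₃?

Consider each +2 ion: Mg²⁺ is the bare [Ne] core; P²⁺ still has 3 valence electrons; O²⁺ still has 4 valence electrons.
Breaking into a closed-shell core is much more expensive than removing a leftover valence electron — Mg has the largest IE_3 here.
Valence configurations: P²⁺ [Ne]3s²3p¹, O²⁺ [He]2s²2p².
Tabulated IE_3 (kJ/mol): Mg 7733, P 2914, O 5300.
Overall IE_3 order: P < O < Mg.

Mg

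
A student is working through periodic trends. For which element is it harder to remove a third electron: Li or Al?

Consider each +2 ion: Li²⁺ is already 1 electron into the core; Al²⁺ still has 1 valence electron.
Core electrons are held far more tightly than valence electrons, so Li tops the IE_3 order.
Tabulated IE_3 (kJ/mol): Li 11815, Al 2745.
Putting it together, IE_3: Al < Li.

Li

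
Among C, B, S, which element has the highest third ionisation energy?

C

IE_3 is the cost of taking one more electron from the +2 cation: C²⁺ still has 2 valence electrons; B²⁺ still has 1 valence electron; S²⁺ still has 4 valence electrons.
All are still removing valence electrons, so compare the +2 ions as you would atoms: IE_3 generally rises across a period (higher Z_eff) and falls down a group (larger shell), subject to the usual subshell exceptions.
Valence configurations: C²⁺ [He]2s², B²⁺ [He]2s¹, S²⁺ [Ne]3s²3p².
Tabulated IE_3 (kJ/mol): C 4620, B 3660, S 3357.
Hence IE_3: S < B < C.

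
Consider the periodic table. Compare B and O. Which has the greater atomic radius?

B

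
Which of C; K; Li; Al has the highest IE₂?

Li

The second ionization energy removes an electron from the +1 ion. For each element: C⁺ still has 3 valence electrons; K⁺ is the bare [Ar] core; Li⁺ is the bare [He] core; Al⁺ still has 2 valence electrons.
Core electrons are held far more tightly than valence electrons, so K and Li top the IE_2 order.
Valence configurations: C⁺ [He]2s²2p¹, Al⁺ [Ne]3s².
Tabulated IE_2 (kJ/mol): C 2353, K 3052, Li 7298, Al 1817.
So the second ionization energies run Al < C < K < Li.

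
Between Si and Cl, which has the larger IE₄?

Cl

IE_4 is the cost of taking one more electron from the +3 cation: Si³⁺ still has 1 valence electron; Cl³⁺ still has 4 valence electrons.
All are still removing valence electrons, so compare the +3 ions as you would atoms: IE_4 generally rises across a period (higher Z_eff) and falls down a group (larger shell), subject to the usual subshell exceptions.
Valence configurations: Si³⁺ [Ne]3s¹, Cl³⁺ [Ne]3s²3p².
Approximate IE_4 values (kJ/mol): Si 4356, Cl 5159.
Hence IE_4: Si < Cl.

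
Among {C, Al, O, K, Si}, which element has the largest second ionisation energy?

O

IE_2 is the cost of taking one more electron from the +1 cation: C⁺ still has 3 valence electrons; Al⁺ still has 2 valence electrons; O⁺ still has 5 valence electrons; K⁺ is the bare [Ar] core; Si⁺ still has 3 valence electrons.
Usually core removal costs more than valence removal, but here the competition is close: a tightly held n=2 valence electron can cost more to remove than an n=3 core electron, so the actual values have to decide it.
Valence configurations: C⁺ [He]2s²2p¹, Al⁺ [Ne]3s², O⁺ [He]2s²2p³, Si⁺ [Ne]3s²3p¹.
Si⁺ loses a lone 3p electron whereas Al⁺ must break into a filled 3s² pair, so IE_2(Al) > IE_2(Si) even though Si has the higher nuclear charge.
Approximate IE_2 values (kJ/mol): C 2353, Al 1817, O 3388, K 3052, Si 1577.
So the second ionization energies run Si < Al < C < K < O.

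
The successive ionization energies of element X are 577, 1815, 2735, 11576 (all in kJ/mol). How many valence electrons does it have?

Look for the largest jump between consecutive ionization energies: IE4/IE3 ≈ 4.2, far larger than any earlier ratio.
That jump marks the point where a core electron is being removed. So the atom has 3 valence electrons.

3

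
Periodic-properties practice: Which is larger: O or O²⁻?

O²⁻

Forming O²⁻ adds 2 electrons to O. More electron–electron repulsion in the same shell, with unchanged nuclear charge, lets the cloud expand.
An anion is larger than its parent atom: O²⁻ > O.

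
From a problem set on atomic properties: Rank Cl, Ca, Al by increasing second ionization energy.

Ca, Al, Cl

Consider each +1 ion: Cl⁺ still has 6 valence electrons; Ca⁺ still has 1 valence electron; Al⁺ still has 2 valence electrons.
All are still removing valence electrons, so compare the +1 ions as you would atoms: IE_2 generally rises across a period (higher Z_eff) and falls down a group (larger shell), subject to the usual subshell exceptions.
Valence configurations: Cl⁺ [Ne]3s²3p⁴, Ca⁺ [Ar]4s¹, Al⁺ [Ne]3s².
Approximate IE_2 values (kJ/mol): Cl 2298, Ca 1145, Al 1817.
Putting it together, IE_2: Ca < Al < Cl.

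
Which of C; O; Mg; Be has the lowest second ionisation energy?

Mg

IE_2 is the cost of taking one more electron from the +1 cation: C⁺ still has 3 valence electrons; O⁺ still has 5 valence electrons; Mg⁺ still has 1 valence electron; Be⁺ still has 1 valence electron.
All are still removing valence electrons, so compare the +1 ions as you would atoms: IE_2 generally rises across a period (higher Z_eff) and falls down a group (larger shell), subject to the usual subshell exceptions.
Valence configurations: C⁺ [He]2s²2p¹, O⁺ [He]2s²2p³, Mg⁺ [Ne]3s¹, Be⁺ [He]2s¹.
Tabulated IE_2 (kJ/mol): C 2353, O 3388, Mg 1451, Be 1757.
Putting it together, IE_2: Mg < Be < C < O.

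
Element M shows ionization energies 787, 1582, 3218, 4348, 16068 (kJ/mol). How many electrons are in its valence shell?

Look for the largest jump between consecutive ionization energies: IE5/IE4 ≈ 3.7, far larger than any earlier ratio.
That jump marks the point where a core electron is being removed. So the atom has 4 valence electrons.

4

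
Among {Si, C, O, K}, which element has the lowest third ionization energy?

Si

Consider each +2 ion: Si²⁺ still has 2 valence electrons; C²⁺ still has 2 valence electrons; O²⁺ still has 4 valence electrons; K²⁺ is already 1 electron into the core.
Usually core removal costs more than valence removal, but here the competition is close: a tightly held n=2 valence electron can cost more to remove than an n=3 core electron, so the actual values have to decide it.
Valence configurations: Si²⁺ [Ne]3s², C²⁺ [He]2s², O²⁺ [He]2s²2p².
Tabulated IE_3 (kJ/mol): Si 3232, C 4620, O 5300, K 4420.
So the third ionization energies run Si < K < C < O.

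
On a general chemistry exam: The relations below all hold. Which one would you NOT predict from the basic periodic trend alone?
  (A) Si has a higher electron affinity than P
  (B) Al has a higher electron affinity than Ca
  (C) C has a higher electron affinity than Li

The general trend: electron affinity increases across a period and decreases down a group.
(A) Si (period 3, group 14) vs P (period 3, group 15): the stated order contradicts the simple trend.
(B) Al (period 3, group 13) vs Ca (period 4, group 2): the stated order agrees with the simple trend.
(C) C (period 2, group 14) vs Li (period 2, group 1): the stated order agrees with the simple trend.
The exception is (A): adding an electron to P's half-filled 3p³ is unfavourable, so Si (3p²) has the more exothermic EA.

(A)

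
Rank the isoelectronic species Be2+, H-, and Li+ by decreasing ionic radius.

H-, Li+, Be2+

All of these have 2 electrons, so size is governed by nuclear charge alone: the more protons, the stronger the pull on the same electron cloud, and the smaller the ion.
Nuclear charges: Be2+ (Z=4), Li+ (Z=3), H- (Z=1).
Largest to smallest: H- > Li+ > Be2+.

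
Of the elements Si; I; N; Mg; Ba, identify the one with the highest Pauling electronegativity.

N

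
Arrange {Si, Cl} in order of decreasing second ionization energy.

IE_2 is the cost of taking one more electron from the +1 cation: Si⁺ still has 3 valence electrons; Cl⁺ still has 6 valence electrons.
All are still removing valence electrons, so compare the +1 ions as you would atoms: IE_2 generally rises across a period (higher Z_eff) and falls down a group (larger shell), subject to the usual subshell exceptions.
Valence configurations: Si⁺ [Ne]3s²3p¹, Cl⁺ [Ne]3s²3p⁴.
Tabulated IE_2 (kJ/mol): Si 1577, Cl 2298.
Hence IE_2: Si < Cl.

Cl, Si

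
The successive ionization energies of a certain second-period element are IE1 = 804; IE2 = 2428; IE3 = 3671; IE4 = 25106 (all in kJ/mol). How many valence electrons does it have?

3

Look for the largest jump between consecutive ionization energies: IE4/IE3 ≈ 6.8, far larger than any earlier ratio.
That jump marks the point where a core electron is being removed. So the atom has 3 valence electrons.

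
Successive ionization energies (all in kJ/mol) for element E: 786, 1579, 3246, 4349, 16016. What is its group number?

Group 14

Look for the largest jump between consecutive ionization energies: IE5/IE4 ≈ 3.7, far larger than any earlier ratio.
That jump marks the point where a core electron is being removed. So the atom has 4 valence electrons.
A main-group element with 4 valence electrons is in group 14.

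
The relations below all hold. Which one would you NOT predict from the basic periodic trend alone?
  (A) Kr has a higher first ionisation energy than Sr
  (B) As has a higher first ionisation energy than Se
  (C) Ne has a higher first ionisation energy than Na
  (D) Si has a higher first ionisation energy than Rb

The general trend: first ionisation energy increases across a period and decreases down a group.
(A) Kr (period 4, group 18) vs Sr (period 5, group 2): the stated order agrees with the simple trend.
(B) As (period 4, group 15) vs Se (period 4, group 16): the stated order contradicts the simple trend.
(C) Ne (period 2, group 18) vs Na (period 3, group 1): the stated order agrees with the simple trend.
(D) Si (period 3, group 14) vs Rb (period 5, group 1): the stated order agrees with the simple trend.
The exception is (B): Se (4p⁴) ionizes more easily than half-filled As (4p³).

(B)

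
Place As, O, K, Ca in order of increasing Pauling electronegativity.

K < Ca < As < O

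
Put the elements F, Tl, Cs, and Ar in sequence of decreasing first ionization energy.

Removing the outermost electron gets harder across a period and easier down a group.
Here both period and group differ, so the two effects have to be weighed against each other.
Tl > Cs: Tl lies to the right of Cs in period 6, so the across-period effect alone puts Tl higher.
Ar > Tl: both effects reinforce here, so Ar is clearly the higher of the two.
F > Ar: the two effects oppose for this pair; the down-group effect wins (1681 vs 1521 kJ/mol).
For reference (kJ/mol): F 1681, Ar 1521, Cs 376, Tl 589.
So from highest to lowest: F > Ar > Tl > Cs.

F > Ar > Tl > Cs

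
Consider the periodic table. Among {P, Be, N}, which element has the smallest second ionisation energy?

Be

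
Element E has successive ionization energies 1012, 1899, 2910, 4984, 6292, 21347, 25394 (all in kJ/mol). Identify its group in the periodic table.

Group 15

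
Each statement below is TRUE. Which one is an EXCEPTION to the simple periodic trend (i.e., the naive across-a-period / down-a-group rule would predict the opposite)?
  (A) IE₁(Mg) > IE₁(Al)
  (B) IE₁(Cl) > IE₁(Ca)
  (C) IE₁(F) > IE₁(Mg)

The general trend: first ionization energy increases across a period and decreases down a group.
(A) Mg (period 3, group 2) vs Al (period 3, group 13): the stated order contradicts the simple trend.
(B) Cl (period 3, group 17) vs Ca (period 4, group 2): the stated order agrees with the simple trend.
(C) F (period 2, group 17) vs Mg (period 3, group 2): the stated order agrees with the simple trend.
The exception is (A): Al's single 3p electron is easier to remove than one from Mg's filled 3s².

(A)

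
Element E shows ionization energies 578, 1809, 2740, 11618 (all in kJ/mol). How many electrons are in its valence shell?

3

Look for the largest jump between consecutive ionization energies: IE4/IE3 ≈ 4.2, far larger than any earlier ratio.
That jump marks the point where a core electron is being removed. So the atom has 3 valence electrons.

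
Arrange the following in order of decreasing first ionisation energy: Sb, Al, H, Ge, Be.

H, Be, Sb, Ge, Al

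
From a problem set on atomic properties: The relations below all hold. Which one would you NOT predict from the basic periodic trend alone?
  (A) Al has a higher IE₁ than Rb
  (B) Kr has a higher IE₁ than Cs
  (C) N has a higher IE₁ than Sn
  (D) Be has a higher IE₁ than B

The general trend: IE₁ increases across a period and decreases down a group.
(A) Al (period 3, group 13) vs Rb (period 5, group 1): the stated order agrees with the simple trend.
(B) Kr (period 4, group 18) vs Cs (period 6, group 1): the stated order agrees with the simple trend.
(C) N (period 2, group 15) vs Sn (period 5, group 14): the stated order agrees with the simple trend.
(D) Be (period 2, group 2) vs B (period 2, group 13): the stated order contradicts the simple trend.
The exception is (D): removing B's lone 2p electron is easier than breaking Be's filled 2s².

(D)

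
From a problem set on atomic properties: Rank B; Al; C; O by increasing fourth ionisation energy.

After 3 electrons have been removed, what remains? B³⁺ is the bare [He] core; Al³⁺ is the bare [Ne] core; C³⁺ still has 1 valence electron; O³⁺ still has 3 valence electrons.
Breaking into a closed-shell core is much more expensive than removing a leftover valence electron — Al and B have the largest IE_4 here.
Valence configurations: C³⁺ [He]2s¹, O³⁺ [He]2s²2p¹.
Approximate IE_4 values (kJ/mol): B 25026, Al 11577, C 6223, O 7469.
Putting it together, IE_4: C < O < Al < B.

C < O < Al < B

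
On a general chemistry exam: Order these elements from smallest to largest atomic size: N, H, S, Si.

H is in period 1, group 1; N is in period 2, group 15; Si is in period 3, group 14; S is in period 3, group 16.
Radius decreases left→right (rising Z_eff, same n) and increases top→bottom (higher n).
Neither a single period nor a single group — weigh both effects.
N > H: period and group pull opposite ways; the down-group shift dominates (71 vs 32 pm).
S > N: period and group pull opposite ways; the down-group shift dominates (103 vs 71 pm).
Si > S: both are in period 3; the period trend gives Si the larger value.
For reference (pm): H 32, N 71, Si 116, S 103.
So from smallest to largest: H < N < S < Si.

H, N, S, Si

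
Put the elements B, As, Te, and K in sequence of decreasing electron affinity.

Te, As, K, B

B is in period 2, group 13; K is in period 4, group 1; As is in period 4, group 15; Te is in period 5, group 16.
EA tends to increase across a period and decrease down a group, though the pattern is less regular than for IE or radius.
Neither a single period nor a single group — weigh both effects.
K > B: this pair runs against the simple trend — see the exception note.
As > K: both are in period 4; the period trend gives As the larger value.
Te > As: the two effects oppose for this pair; the across-period effect wins (190 vs 78 kJ/mol).
Note the exception: K has a higher electron affinity than B, contrary to the simple trend — B's ns²np¹ configuration gives only a small electron affinity — the sparsely filled np subshell binds an added electron weakly.
Approximate values (kJ/mol): B 27, K 48, As 78, Te 190.
So from highest to lowest: Te > As > K > B.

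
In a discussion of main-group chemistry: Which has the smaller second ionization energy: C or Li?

The second ionization energy removes an electron from the +1 ion. For each element: C⁺ still has 3 valence electrons; Li⁺ is the bare [He] core.
Breaking into a closed-shell core is much more expensive than removing a leftover valence electron — Li has the largest IE_2 here.
The numbers (kJ/mol): C 2353, Li 7298.
Hence IE_2: C < Li.

C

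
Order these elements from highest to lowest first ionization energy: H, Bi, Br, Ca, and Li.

H > Br > Bi > Ca > Li

H is in period 1, group 1; Li is in period 2, group 1; Ca is in period 4, group 2; Br is in period 4, group 17; Bi is in period 6, group 15.
First ionization energy rises across a period (greater Z_eff holds electrons more tightly) and falls down a group (valence electrons are farther from the nucleus).
These span different periods and groups, so the two trends combine.
Ca > Li: the two effects oppose for this pair; the across-period effect wins (590 vs 520 kJ/mol).
Bi > Ca: period and group pull opposite ways; the across-period shift dominates (703 vs 590 kJ/mol).
Br > Bi: relative to Bi, both the across-period and down-group shifts push Br's first ionization energy up.
H > Br: the two effects oppose for this pair; the down-group effect wins (1312 vs 1140 kJ/mol).
Tabulated first ionization energy (kJ/mol): H 1312, Li 520, Ca 590, Br 1140, Bi 703.
So from highest to lowest: H > Br > Bi > Ca > Li.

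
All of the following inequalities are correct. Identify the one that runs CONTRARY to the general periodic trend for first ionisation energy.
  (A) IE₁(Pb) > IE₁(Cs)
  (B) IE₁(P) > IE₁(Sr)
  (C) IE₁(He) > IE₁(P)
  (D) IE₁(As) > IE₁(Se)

(D)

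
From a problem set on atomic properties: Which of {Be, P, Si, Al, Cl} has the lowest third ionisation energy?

Al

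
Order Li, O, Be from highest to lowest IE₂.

Li > O > Be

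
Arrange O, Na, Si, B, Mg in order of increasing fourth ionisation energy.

Si, O, Na, Mg, B

Consider each +3 ion: O³⁺ still has 3 valence electrons; Na³⁺ is already 2 electrons into the core; Si³⁺ still has 1 valence electron; B³⁺ is the bare [He] core; Mg³⁺ is already 1 electron into the core.
Breaking into a closed-shell core is much more expensive than removing a leftover valence electron — Na, Mg and B have the largest IE_4 here.
Valence configurations: O³⁺ [He]2s²2p¹, Si³⁺ [Ne]3s¹.
The numbers (kJ/mol): O 7469, Na 9543, Si 4356, B 25026, Mg 10543.
Overall IE_4 order: Si < O < Na < Mg < B.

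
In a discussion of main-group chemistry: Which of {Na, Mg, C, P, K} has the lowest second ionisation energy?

Mg

Consider each +1 ion: Na⁺ is the bare [Ne] core; Mg⁺ still has 1 valence electron; C⁺ still has 3 valence electrons; P⁺ still has 4 valence electrons; K⁺ is the bare [Ar] core.
Pulling an electron out of a noble-gas core costs far more than removing a remaining valence electron, so K and Na sit at the high end of IE_2.
Valence configurations: Mg⁺ [Ne]3s¹, C⁺ [He]2s²2p¹, P⁺ [Ne]3s²3p².
Approximate IE_2 values (kJ/mol): Na 4562, Mg 1451, C 2353, P 1907, K 3052.
Putting it together, IE_2: Mg < P < C < K < Na.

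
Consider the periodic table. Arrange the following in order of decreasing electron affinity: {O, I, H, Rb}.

I > O > H > Rb

H is in period 1, group 1; O is in period 2, group 16; Rb is in period 5, group 1; I is in period 5, group 17.
Electron affinity generally becomes more exothermic across a period toward the halogens and less exothermic down a group.
Neither a single period nor a single group — weigh both effects.
H > Rb: they share group 1; the group trend gives H the larger value.
O > H: period and group pull opposite ways; the across-period shift dominates (141 vs 73 kJ/mol).
I > O: the two effects oppose for this pair; the across-period effect wins (295 vs 141 kJ/mol).
For reference (kJ/mol): H 73, O 141, Rb 47, I 295.
So from highest to lowest: I > O > H > Rb.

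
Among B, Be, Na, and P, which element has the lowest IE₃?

P

The third ionization energy removes an electron from the +2 ion. For each element: B²⁺ still has 1 valence electron; Be²⁺ is the bare [He] core; Na²⁺ is already 1 electron into the core; P²⁺ still has 3 valence electrons.
Pulling an electron out of a noble-gas core costs far more than removing a remaining valence electron, so Na and Be sit at the high end of IE_3.
Valence configurations: B²⁺ [He]2s¹, P²⁺ [Ne]3s²3p¹.
Approximate IE_3 values (kJ/mol): B 3660, Be 14849, Na 6910, P 2914.
So the third ionization energies run P < B < Na < Be.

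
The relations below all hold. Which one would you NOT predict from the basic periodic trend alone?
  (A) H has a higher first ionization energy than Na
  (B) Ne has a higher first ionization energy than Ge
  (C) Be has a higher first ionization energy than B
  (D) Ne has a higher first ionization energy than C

(C)

The general trend: first ionization energy increases across a period and decreases down a group.
(A) H (period 1, group 1) vs Na (period 3, group 1): the stated order agrees with the simple trend.
(B) Ne (period 2, group 18) vs Ge (period 4, group 14): the stated order agrees with the simple trend.
(C) Be (period 2, group 2) vs B (period 2, group 13): the stated order contradicts the simple trend.
(D) Ne (period 2, group 18) vs C (period 2, group 14): the stated order agrees with the simple trend.
The exception is (C): removing B's lone 2p electron is easier than breaking Be's filled 2s².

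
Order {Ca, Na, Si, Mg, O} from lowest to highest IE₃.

The third ionization energy removes an electron from the +2 ion. For each element: Ca²⁺ is the bare [Ar] core; Na²⁺ is already 1 electron into the core; Si²⁺ still has 2 valence electrons; Mg²⁺ is the bare [Ne] core; O²⁺ still has 4 valence electrons.
Usually core removal costs more than valence removal, but here the competition is close: a tightly held n=2 valence electron can cost more to remove than an n=3 core electron, so the actual values have to decide it.
Valence configurations: Si²⁺ [Ne]3s², O²⁺ [He]2s²2p².
The numbers (kJ/mol): Ca 4912, Na 6910, Si 3232, Mg 7733, O 5300.
Overall IE_3 order: Si < Ca < O < Na < Mg.

Si, Ca, O, Na, Mg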